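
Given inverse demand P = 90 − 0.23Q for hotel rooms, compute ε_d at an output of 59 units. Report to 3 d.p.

-5.632

At Q = 59, P = 90 − 0.23(59) = 76.43.
dP/dQ = −0.23, so dQ/dP = 1/(−0.23) = -4.348.
ε = (dQ/dP)(P/Q) = (-4.348)(76.43/59).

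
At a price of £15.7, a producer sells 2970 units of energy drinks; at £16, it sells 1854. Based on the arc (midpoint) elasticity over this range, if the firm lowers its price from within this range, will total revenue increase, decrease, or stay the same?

increase

Arc ε = (-1116/0.3)(15.85/2412.0) ≈ -24.445.
|ε| = 24.45 > 1, so demand is elastic. A price cut therefore raises total revenue.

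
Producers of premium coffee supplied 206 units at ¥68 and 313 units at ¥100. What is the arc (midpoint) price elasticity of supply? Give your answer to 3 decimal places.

1.082

ΔQ = 313 − 206 = 107; ΔP = 100 − 68 = 32.
Midpoints: P̄ = 84.00, Q̄ = 259.5.
ε_s = (ΔQ/ΔP)(P̄/Q̄) = (107/32)(84.00/259.5).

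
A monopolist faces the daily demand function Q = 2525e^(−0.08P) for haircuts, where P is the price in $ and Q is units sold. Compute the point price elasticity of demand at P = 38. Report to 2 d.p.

-3.04

At P = 38, Q = 120.783.
dQ/dP = −0.08·2525e^(−0.08P) = −0.08Q = -9.663.
ε = (dQ/dP)(P/Q) = (-9.663)(38/120.783).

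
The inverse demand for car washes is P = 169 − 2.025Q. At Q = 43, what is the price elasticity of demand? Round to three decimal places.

-0.941

At Q = 43, P = 169 − 2.025(43) = 81.92.
dP/dQ = −2.025, so dQ/dP = 1/(−2.025) = -0.494.
ε = (dQ/dP)(P/Q) = (-0.494)(81.92/43).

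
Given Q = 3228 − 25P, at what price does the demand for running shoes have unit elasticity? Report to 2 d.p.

For linear demand Q = a − bP, ε = −bP/(a − bP). |ε| = 1 when bP = a − bP, i.e. P = a/(2b).
P = 3228/(2·25) = 3228/50 = 64.5600.

64.56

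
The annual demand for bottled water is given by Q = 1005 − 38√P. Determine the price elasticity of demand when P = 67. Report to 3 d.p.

At P = 67, Q = 693.957.
dQ/dP = −38/(2√P) = -2.321.
ε = (dQ/dP)(P/Q) = (-2.321)(67/693.957).
|ε| < 1, so demand is inelastic at this price.

-0.224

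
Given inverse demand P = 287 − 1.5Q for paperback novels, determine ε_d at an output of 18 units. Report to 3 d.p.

At Q = 18, P = 287 − 1.5(18) = 260.00.
dP/dQ = −1.5, so dQ/dP = 1/(−1.5) = -0.667.
ε = (dQ/dP)(P/Q) = (-0.667)(260.00/18).

-9.630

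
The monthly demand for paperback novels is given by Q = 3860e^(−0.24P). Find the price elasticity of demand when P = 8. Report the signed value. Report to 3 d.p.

-1.920

At P = 8, Q = 565.903.
dQ/dP = −0.24·3860e^(−0.24P) = −0.24Q = -135.817.
ε = (dQ/dP)(P/Q) = (-135.817)(8/565.903).
|ε| > 1, so demand is elastic at this price.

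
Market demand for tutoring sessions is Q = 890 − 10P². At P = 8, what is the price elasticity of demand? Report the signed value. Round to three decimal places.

-5.120

At P = 8, Q = 250.
dQ/dP = −20P = -160.
ε = (dQ/dP)(P/Q) = (-160)(8/250).
|ε| > 1, so demand is elastic at this price.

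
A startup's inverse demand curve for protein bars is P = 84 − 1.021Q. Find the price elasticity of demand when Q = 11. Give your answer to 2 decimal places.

-6.48

At Q = 11, P = 84 − 1.021(11) = 72.77.
dP/dQ = −1.021, so dQ/dP = 1/(−1.021) = -0.979.
ε = (dQ/dP)(P/Q) = (-0.979)(72.77/11).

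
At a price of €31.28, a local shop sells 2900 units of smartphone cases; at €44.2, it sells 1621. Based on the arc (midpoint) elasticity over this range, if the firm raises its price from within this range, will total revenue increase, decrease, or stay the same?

Arc ε = (-1279/12.92)(37.74/2260.5) ≈ -1.653.
|ε| = 1.65 > 1, so demand is elastic. A price rise therefore reduces total revenue.

decrease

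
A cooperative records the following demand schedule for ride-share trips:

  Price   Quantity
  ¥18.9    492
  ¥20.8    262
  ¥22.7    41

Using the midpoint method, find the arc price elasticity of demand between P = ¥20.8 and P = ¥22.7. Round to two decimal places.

-16.70

At P = 20.8, Q = 262; at P = 22.7, Q = 41.
ΔQ = -221, ΔP = 1.9. Midpoints: P̄ = 21.75, Q̄ = 151.5.
ε = (ΔQ/ΔP)(P̄/Q̄) = (-221/1.9)(21.75/151.5).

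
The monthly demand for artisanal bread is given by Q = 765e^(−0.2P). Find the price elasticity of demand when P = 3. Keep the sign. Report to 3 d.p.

At P = 3, Q = 419.841.
dQ/dP = −0.2·765e^(−0.2P) = −0.2Q = -83.968.
ε = (dQ/dP)(P/Q) = (-83.968)(3/419.841).

-0.600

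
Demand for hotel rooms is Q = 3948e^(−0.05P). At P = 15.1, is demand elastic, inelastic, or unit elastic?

inelastic

Q = 1855.602, dQ/dP = -92.780.
ε = (dQ/dP)(P/Q) ≈ -0.755.
|ε| = 0.76 < 1.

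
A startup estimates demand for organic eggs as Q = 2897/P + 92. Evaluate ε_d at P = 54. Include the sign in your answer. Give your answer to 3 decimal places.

-0.368

At P = 54, Q = 145.648.
dQ/dP = −2897/P² = -0.993.
ε = (dQ/dP)(P/Q) = (-0.993)(54/145.648).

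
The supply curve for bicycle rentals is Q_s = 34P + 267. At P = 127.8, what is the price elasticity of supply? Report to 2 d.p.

0.94

At P = 127.8, Q_s = 4612.20.
dQ_s/dP = 34.
ε_s = (dQ_s/dP)(P/Q_s) = (34)(127.8/4612.20).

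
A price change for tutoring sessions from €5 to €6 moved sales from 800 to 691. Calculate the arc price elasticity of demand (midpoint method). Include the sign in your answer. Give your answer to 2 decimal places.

ΔQ = 691 − 800 = -109; ΔP = 6 − 5 = 1.
Midpoints: P̄ = 5.50, Q̄ = 745.5.
ε = (ΔQ/ΔP)(P̄/Q̄) = (-109/1)(5.50/745.5).

-0.80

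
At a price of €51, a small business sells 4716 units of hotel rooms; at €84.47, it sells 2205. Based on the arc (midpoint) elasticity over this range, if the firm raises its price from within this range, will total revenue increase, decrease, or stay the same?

Arc ε = (-2511/33.47)(67.73/3460.5) ≈ -1.468.
|ε| = 1.47 > 1, so demand is elastic. A price rise therefore reduces total revenue.

decrease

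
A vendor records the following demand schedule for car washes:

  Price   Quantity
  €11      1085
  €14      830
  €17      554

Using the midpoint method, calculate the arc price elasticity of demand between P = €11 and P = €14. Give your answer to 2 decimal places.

-1.11

At P = 11, Q = 1085; at P = 14, Q = 830.
ΔQ = -255, ΔP = 3. Midpoints: P̄ = 12.50, Q̄ = 957.5.
ε = (ΔQ/ΔP)(P̄/Q̄) = (-255/3)(12.50/957.5).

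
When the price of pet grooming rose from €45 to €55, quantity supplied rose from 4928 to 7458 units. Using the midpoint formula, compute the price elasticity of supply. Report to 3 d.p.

ΔQ = 7458 − 4928 = 2530; ΔP = 55 − 45 = 10.
Midpoints: P̄ = 50.00, Q̄ = 6193.0.
ε_s = (ΔQ/ΔP)(P̄/Q̄) = (2530/10)(50.00/6193.0).

2.043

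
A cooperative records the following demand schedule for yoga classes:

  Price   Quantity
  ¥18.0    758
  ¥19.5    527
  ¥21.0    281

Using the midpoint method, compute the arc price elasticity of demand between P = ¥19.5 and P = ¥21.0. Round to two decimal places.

-8.22

At P = 19.5, Q = 527; at P = 21.0, Q = 281.
ΔQ = -246, ΔP = 1.5. Midpoints: P̄ = 20.25, Q̄ = 404.0.
ε = (ΔQ/ΔP)(P̄/Q̄) = (-246/1.5)(20.25/404.0).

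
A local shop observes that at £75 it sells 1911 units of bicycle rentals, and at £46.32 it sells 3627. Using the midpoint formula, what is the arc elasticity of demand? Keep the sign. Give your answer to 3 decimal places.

ΔQ = 3627 − 1911 = 1716; ΔP = 46.32 − 75 = -28.68.
Midpoints: P̄ = 60.66, Q̄ = 2769.0.
ε = (ΔQ/ΔP)(P̄/Q̄) = (1716/-28.68)(60.66/2769.0).

-1.311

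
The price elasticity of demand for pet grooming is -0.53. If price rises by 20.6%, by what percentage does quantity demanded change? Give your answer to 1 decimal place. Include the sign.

%ΔQ ≈ ε × %ΔP = (-0.53)(20.6%) = -10.92%.

-10.9%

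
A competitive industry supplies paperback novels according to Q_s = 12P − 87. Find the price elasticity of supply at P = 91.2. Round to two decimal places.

At P = 91.2, Q_s = 1007.40.
dQ_s/dP = 12.
ε_s = (dQ_s/dP)(P/Q_s) = (12)(91.2/1007.40).

1.09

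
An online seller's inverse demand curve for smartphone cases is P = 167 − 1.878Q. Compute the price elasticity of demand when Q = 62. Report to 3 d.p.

-0.434

At Q = 62, P = 167 − 1.878(62) = 50.56.
dP/dQ = −1.878, so dQ/dP = 1/(−1.878) = -0.532.
ε = (dQ/dP)(P/Q) = (-0.532)(50.56/62).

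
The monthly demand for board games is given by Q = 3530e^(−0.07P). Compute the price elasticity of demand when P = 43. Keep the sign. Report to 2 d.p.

-3.01

At P = 43, Q = 174.000.
dQ/dP = −0.07·3530e^(−0.07P) = −0.07Q = -12.180.
ε = (dQ/dP)(P/Q) = (-12.180)(43/174.000).
|ε| > 1, so demand is elastic at this price.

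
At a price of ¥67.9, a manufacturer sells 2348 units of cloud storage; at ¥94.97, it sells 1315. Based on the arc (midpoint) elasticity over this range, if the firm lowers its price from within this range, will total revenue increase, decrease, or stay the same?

increase

Arc ε = (-1033/27.07)(81.44/1831.5) ≈ -1.697.
|ε| = 1.70 > 1, so demand is elastic. A price cut therefore raises total revenue.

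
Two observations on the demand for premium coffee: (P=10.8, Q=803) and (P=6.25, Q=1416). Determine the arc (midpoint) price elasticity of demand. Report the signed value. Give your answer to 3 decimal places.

-1.035

ΔQ = 1416 − 803 = 613; ΔP = 6.25 − 10.8 = -4.55.
Midpoints: P̄ = 8.53, Q̄ = 1109.5.
ε = (ΔQ/ΔP)(P̄/Q̄) = (613/-4.55)(8.53/1109.5).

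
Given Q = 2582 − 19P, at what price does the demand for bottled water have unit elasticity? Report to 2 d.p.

For linear demand Q = a − bP, ε = −bP/(a − bP). |ε| = 1 when bP = a − bP, i.e. P = a/(2b).
P = 2582/(2·19) = 2582/38 = 67.9474.

67.95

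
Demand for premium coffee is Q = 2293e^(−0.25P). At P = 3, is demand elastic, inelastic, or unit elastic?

inelastic

Q = 1083.137, dQ/dP = -270.784.
ε = (dQ/dP)(P/Q) ≈ -0.750.
|ε| = 0.75 < 1.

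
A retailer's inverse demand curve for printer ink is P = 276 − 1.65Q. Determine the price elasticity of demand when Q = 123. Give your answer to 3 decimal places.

At Q = 123, P = 276 − 1.65(123) = 73.05.
dP/dQ = −1.65, so dQ/dP = 1/(−1.65) = -0.606.
ε = (dQ/dP)(P/Q) = (-0.606)(73.05/123).

-0.360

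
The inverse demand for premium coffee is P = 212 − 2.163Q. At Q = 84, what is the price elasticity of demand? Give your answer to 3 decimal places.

-0.167

At Q = 84, P = 212 − 2.163(84) = 30.31.
dP/dQ = −2.163, so dQ/dP = 1/(−2.163) = -0.462.
ε = (dQ/dP)(P/Q) = (-0.462)(30.31/84).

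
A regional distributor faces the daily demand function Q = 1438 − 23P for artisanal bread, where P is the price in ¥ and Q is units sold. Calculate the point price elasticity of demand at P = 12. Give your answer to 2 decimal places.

-0.24

At P = 12, Q = 1162.
dQ/dP = −23.
ε = (dQ/dP)(P/Q) = (-23)(12/1162).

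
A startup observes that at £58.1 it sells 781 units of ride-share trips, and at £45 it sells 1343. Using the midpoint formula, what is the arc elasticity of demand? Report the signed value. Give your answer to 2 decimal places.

-2.08

ΔQ = 1343 − 781 = 562; ΔP = 45 − 58.1 = -13.1.
Midpoints: P̄ = 51.55, Q̄ = 1062.0.
ε = (ΔQ/ΔP)(P̄/Q̄) = (562/-13.1)(51.55/1062.0).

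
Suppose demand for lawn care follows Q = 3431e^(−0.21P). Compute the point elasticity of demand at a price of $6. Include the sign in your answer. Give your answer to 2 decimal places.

At P = 6, Q = 973.217.
dQ/dP = −0.21·3431e^(−0.21P) = −0.21Q = -204.376.
ε = (dQ/dP)(P/Q) = (-204.376)(6/973.217).

-1.26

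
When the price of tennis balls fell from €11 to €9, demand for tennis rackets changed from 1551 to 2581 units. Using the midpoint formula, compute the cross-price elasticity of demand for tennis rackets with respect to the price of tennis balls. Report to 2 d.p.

ΔQ_x = 2581 − 1551 = 1030; ΔP_y = 9 − 11 = -2.
Midpoints: P̄_y = 10.00, Q̄_x = 2066.0.
ε_xy = (ΔQ_x/ΔP_y)(P̄_y/Q̄_x) = (1030/-2)(10.00/2066.0).
ε_xy < 0, so the goods are complements.

-2.49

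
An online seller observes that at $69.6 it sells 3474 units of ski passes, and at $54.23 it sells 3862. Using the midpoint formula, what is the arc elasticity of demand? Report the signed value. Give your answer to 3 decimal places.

ΔQ = 3862 − 3474 = 388; ΔP = 54.23 − 69.6 = -15.37.
Midpoints: P̄ = 61.91, Q̄ = 3668.0.
ε = (ΔQ/ΔP)(P̄/Q̄) = (388/-15.37)(61.91/3668.0).

-0.426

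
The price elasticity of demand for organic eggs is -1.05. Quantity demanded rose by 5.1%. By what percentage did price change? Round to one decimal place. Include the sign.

%ΔP ≈ %ΔQ / ε = (5.1%)/(-1.05) = -4.86%.

-4.9%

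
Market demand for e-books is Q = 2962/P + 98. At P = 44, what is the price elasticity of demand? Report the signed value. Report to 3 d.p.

At P = 44, Q = 165.318.
dQ/dP = −2962/P² = -1.530.
ε = (dQ/dP)(P/Q) = (-1.530)(44/165.318).

-0.407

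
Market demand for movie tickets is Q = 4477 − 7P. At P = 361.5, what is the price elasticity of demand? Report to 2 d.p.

-1.30

At P = 361.5, Q = 1946.500.
dQ/dP = −7.
ε = (dQ/dP)(P/Q) = (-7)(361.5/1946.500).
|ε| > 1, so demand is elastic at this price.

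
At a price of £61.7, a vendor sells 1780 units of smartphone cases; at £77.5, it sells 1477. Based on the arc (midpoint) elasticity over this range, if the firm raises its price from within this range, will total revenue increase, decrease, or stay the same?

increase

Arc ε = (-303/15.8)(69.60/1628.5) ≈ -0.820.
|ε| = 0.82 < 1, so demand is inelastic. A price rise therefore raises total revenue.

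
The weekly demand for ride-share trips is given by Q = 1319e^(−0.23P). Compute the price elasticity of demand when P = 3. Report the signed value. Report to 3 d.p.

-0.690

At P = 3, Q = 661.579.
dQ/dP = −0.23·1319e^(−0.23P) = −0.23Q = -152.163.
ε = (dQ/dP)(P/Q) = (-152.163)(3/661.579).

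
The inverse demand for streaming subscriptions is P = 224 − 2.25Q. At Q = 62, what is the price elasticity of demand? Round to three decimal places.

-0.606

At Q = 62, P = 224 − 2.25(62) = 84.50.
dP/dQ = −2.25, so dQ/dP = 1/(−2.25) = -0.444.
ε = (dQ/dP)(P/Q) = (-0.444)(84.50/62).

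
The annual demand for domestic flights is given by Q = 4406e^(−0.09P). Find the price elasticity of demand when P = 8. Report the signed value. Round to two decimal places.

At P = 8, Q = 2144.630.
dQ/dP = −0.09·4406e^(−0.09P) = −0.09Q = -193.017.
ε = (dQ/dP)(P/Q) = (-193.017)(8/2144.630).

-0.72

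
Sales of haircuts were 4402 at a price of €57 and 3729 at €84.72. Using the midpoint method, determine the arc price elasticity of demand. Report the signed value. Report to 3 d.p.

-0.423

ΔQ = 3729 − 4402 = -673; ΔP = 84.72 − 57 = 27.72.
Midpoints: P̄ = 70.86, Q̄ = 4065.5.
ε = (ΔQ/ΔP)(P̄/Q̄) = (-673/27.72)(70.86/4065.5).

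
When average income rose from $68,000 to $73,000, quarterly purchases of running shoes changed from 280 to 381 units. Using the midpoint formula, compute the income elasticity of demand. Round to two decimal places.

4.31

ΔQ = 101, ΔI = 5000. Midpoints: Ī = 70,500, Q̄ = 330.5.
ε_I = (ΔQ/ΔI)(Ī/Q̄) = (101/5000)(70500/330.5).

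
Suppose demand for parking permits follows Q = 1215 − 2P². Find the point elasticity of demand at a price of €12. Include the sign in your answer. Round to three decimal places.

At P = 12, Q = 927.
dQ/dP = −4P = -48.
ε = (dQ/dP)(P/Q) = (-48)(12/927).
|ε| < 1, so demand is inelastic at this price.

-0.621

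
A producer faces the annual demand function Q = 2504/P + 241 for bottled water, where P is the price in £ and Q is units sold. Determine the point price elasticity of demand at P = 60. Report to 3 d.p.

At P = 60, Q = 282.733.
dQ/dP = −2504/P² = -0.696.
ε = (dQ/dP)(P/Q) = (-0.696)(60/282.733).

-0.148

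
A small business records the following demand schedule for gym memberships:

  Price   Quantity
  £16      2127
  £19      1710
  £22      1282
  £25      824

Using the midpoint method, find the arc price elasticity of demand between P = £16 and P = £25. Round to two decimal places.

-2.01

At P = 16, Q = 2127; at P = 25, Q = 824.
ΔQ = -1303, ΔP = 9. Midpoints: P̄ = 20.50, Q̄ = 1475.5.
ε = (ΔQ/ΔP)(P̄/Q̄) = (-1303/9)(20.50/1475.5).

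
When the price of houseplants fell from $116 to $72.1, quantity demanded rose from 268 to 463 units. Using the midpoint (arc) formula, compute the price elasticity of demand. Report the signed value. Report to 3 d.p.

-1.143

ΔQ = 463 − 268 = 195; ΔP = 72.1 − 116 = -43.9.
Midpoints: P̄ = 94.05, Q̄ = 365.5.
ε = (ΔQ/ΔP)(P̄/Q̄) = (195/-43.9)(94.05/365.5).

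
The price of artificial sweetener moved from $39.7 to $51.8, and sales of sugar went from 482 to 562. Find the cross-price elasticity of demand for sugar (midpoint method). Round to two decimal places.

ΔQ_x = 562 − 482 = 80; ΔP_y = 51.8 − 39.7 = 12.1.
Midpoints: P̄_y = 45.75, Q̄_x = 522.0.
ε_xy = (ΔQ_x/ΔP_y)(P̄_y/Q̄_x) = (80/12.1)(45.75/522.0).

0.58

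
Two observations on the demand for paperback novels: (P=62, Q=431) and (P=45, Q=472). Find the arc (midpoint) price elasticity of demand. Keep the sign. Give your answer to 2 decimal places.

ΔQ = 472 − 431 = 41; ΔP = 45 − 62 = -17.
Midpoints: P̄ = 53.50, Q̄ = 451.5.
ε = (ΔQ/ΔP)(P̄/Q̄) = (41/-17)(53.50/451.5).

-0.29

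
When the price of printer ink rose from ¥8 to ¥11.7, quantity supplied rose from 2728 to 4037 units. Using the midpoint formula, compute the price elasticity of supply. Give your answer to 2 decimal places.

ΔQ = 4037 − 2728 = 1309; ΔP = 11.7 − 8 = 3.7.
Midpoints: P̄ = 9.85, Q̄ = 3382.5.
ε_s = (ΔQ/ΔP)(P̄/Q̄) = (1309/3.7)(9.85/3382.5).

1.03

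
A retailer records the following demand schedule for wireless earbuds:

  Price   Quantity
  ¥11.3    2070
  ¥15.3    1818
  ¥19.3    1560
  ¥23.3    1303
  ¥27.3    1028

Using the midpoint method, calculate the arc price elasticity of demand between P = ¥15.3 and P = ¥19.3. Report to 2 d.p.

At P = 15.3, Q = 1818; at P = 19.3, Q = 1560.
ΔQ = -258, ΔP = 4.0. Midpoints: P̄ = 17.30, Q̄ = 1689.0.
ε = (ΔQ/ΔP)(P̄/Q̄) = (-258/4.0)(17.30/1689.0).

-0.66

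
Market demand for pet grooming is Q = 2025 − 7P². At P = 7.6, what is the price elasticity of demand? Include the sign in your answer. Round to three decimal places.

-0.499

At P = 7.6, Q = 1620.680.
dQ/dP = −14P = -106.400.
ε = (dQ/dP)(P/Q) = (-106.400)(7.6/1620.680).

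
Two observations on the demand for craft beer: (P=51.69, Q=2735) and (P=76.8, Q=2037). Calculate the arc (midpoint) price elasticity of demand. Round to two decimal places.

-0.75

ΔQ = 2037 − 2735 = -698; ΔP = 76.8 − 51.69 = 25.11.
Midpoints: P̄ = 64.25, Q̄ = 2386.0.
ε = (ΔQ/ΔP)(P̄/Q̄) = (-698/25.11)(64.25/2386.0).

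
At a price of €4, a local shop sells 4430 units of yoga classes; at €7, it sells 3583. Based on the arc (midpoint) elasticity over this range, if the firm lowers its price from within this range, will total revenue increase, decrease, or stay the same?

decrease

Arc ε = (-847/3)(5.50/4006.5) ≈ -0.388.
|ε| = 0.39 < 1, so demand is inelastic. A price cut therefore reduces total revenue.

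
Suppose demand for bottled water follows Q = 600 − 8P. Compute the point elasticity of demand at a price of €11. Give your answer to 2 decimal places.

-0.17

At P = 11, Q = 512.
dQ/dP = −8.
ε = (dQ/dP)(P/Q) = (-8)(11/512).
|ε| < 1, so demand is inelastic at this price.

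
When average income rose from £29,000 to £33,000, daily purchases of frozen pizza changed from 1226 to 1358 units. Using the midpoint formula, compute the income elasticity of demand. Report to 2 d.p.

0.79

ΔQ = 132, ΔI = 4000. Midpoints: Ī = 31,000, Q̄ = 1292.0.
ε_I = (ΔQ/ΔI)(Ī/Q̄) = (132/4000)(31000/1292.0).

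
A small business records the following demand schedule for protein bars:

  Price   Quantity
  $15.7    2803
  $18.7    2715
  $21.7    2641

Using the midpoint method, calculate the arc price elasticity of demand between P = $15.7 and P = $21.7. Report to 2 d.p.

At P = 15.7, Q = 2803; at P = 21.7, Q = 2641.
ΔQ = -162, ΔP = 6.0. Midpoints: P̄ = 18.70, Q̄ = 2722.0.
ε = (ΔQ/ΔP)(P̄/Q̄) = (-162/6.0)(18.70/2722.0).

-0.19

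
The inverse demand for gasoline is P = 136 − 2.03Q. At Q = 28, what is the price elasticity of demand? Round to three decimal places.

-1.393

At Q = 28, P = 136 − 2.03(28) = 79.16.
dP/dQ = −2.03, so dQ/dP = 1/(−2.03) = -0.493.
ε = (dQ/dP)(P/Q) = (-0.493)(79.16/28).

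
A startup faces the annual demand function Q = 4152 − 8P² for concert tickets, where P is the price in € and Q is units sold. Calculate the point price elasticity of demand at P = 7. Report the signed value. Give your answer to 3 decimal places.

-0.209

At P = 7, Q = 3760.
dQ/dP = −16P = -112.
ε = (dQ/dP)(P/Q) = (-112)(7/3760).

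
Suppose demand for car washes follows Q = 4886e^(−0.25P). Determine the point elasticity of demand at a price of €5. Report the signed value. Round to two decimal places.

At P = 5, Q = 1399.862.
dQ/dP = −0.25·4886e^(−0.25P) = −0.25Q = -349.966.
ε = (dQ/dP)(P/Q) = (-349.966)(5/1399.862).

-1.25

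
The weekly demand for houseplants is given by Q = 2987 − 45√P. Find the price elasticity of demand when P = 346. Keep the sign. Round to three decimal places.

-0.195

At P = 346, Q = 2149.952.
dQ/dP = −45/(2√P) = -1.210.
ε = (dQ/dP)(P/Q) = (-1.210)(346/2149.952).
|ε| < 1, so demand is inelastic at this price.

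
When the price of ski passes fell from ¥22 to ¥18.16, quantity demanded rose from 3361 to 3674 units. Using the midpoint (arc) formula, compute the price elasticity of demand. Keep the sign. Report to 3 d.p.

-0.465

ΔQ = 3674 − 3361 = 313; ΔP = 18.16 − 22 = -3.84.
Midpoints: P̄ = 20.08, Q̄ = 3517.5.
ε = (ΔQ/ΔP)(P̄/Q̄) = (313/-3.84)(20.08/3517.5).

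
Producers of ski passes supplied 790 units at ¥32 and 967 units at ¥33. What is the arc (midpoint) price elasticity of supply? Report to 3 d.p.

ΔQ = 967 − 790 = 177; ΔP = 33 − 32 = 1.
Midpoints: P̄ = 32.50, Q̄ = 878.5.
ε_s = (ΔQ/ΔP)(P̄/Q̄) = (177/1)(32.50/878.5).

6.548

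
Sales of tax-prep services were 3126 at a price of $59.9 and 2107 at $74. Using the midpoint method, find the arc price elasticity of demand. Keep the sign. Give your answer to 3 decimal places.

-1.849

ΔQ = 2107 − 3126 = -1019; ΔP = 74 − 59.9 = 14.1.
Midpoints: P̄ = 66.95, Q̄ = 2616.5.
ε = (ΔQ/ΔP)(P̄/Q̄) = (-1019/14.1)(66.95/2616.5).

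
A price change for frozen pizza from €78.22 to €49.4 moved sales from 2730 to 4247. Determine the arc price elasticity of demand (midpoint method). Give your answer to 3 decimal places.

-0.963

ΔQ = 4247 − 2730 = 1517; ΔP = 49.4 − 78.22 = -28.82.
Midpoints: P̄ = 63.81, Q̄ = 3488.5.
ε = (ΔQ/ΔP)(P̄/Q̄) = (1517/-28.82)(63.81/3488.5).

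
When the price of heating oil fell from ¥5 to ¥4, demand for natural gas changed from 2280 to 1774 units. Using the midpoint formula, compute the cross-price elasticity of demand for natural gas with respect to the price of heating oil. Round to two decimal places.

1.12

ΔQ_x = 1774 − 2280 = -506; ΔP_y = 4 − 5 = -1.
Midpoints: P̄_y = 4.50, Q̄_x = 2027.0.
ε_xy = (ΔQ_x/ΔP_y)(P̄_y/Q̄_x) = (-506/-1)(4.50/2027.0).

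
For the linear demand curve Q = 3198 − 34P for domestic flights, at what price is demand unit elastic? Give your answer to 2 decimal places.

For linear demand Q = a − bP, ε = −bP/(a − bP). |ε| = 1 when bP = a − bP, i.e. P = a/(2b).
P = 3198/(2·34) = 3198/68 = 47.0294.

47.03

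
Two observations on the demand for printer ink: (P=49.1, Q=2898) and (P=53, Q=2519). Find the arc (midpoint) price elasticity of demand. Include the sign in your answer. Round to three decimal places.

ΔQ = 2519 − 2898 = -379; ΔP = 53 − 49.1 = 3.9.
Midpoints: P̄ = 51.05, Q̄ = 2708.5.
ε = (ΔQ/ΔP)(P̄/Q̄) = (-379/3.9)(51.05/2708.5).

-1.832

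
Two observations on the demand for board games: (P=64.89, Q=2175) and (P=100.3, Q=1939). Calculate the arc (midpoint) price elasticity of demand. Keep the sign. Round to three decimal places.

ΔQ = 1939 − 2175 = -236; ΔP = 100.3 − 64.89 = 35.41.
Midpoints: P̄ = 82.59, Q̄ = 2057.0.
ε = (ΔQ/ΔP)(P̄/Q̄) = (-236/35.41)(82.59/2057.0).

-0.268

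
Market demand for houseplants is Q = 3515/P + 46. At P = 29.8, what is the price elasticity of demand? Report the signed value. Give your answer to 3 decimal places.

At P = 29.8, Q = 163.953.
dQ/dP = −3515/P² = -3.958.
ε = (dQ/dP)(P/Q) = (-3.958)(29.8/163.953).
|ε| < 1, so demand is inelastic at this price.

-0.719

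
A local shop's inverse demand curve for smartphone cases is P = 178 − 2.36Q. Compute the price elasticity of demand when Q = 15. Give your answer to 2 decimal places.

-4.03

At Q = 15, P = 178 − 2.36(15) = 142.60.
dP/dQ = −2.36, so dQ/dP = 1/(−2.36) = -0.424.
ε = (dQ/dP)(P/Q) = (-0.424)(142.60/15).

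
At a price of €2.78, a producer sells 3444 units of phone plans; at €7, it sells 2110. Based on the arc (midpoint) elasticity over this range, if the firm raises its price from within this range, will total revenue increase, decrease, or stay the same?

increase

Arc ε = (-1334/4.22)(4.89/2777.0) ≈ -0.557.
|ε| = 0.56 < 1, so demand is inelastic. A price rise therefore raises total revenue.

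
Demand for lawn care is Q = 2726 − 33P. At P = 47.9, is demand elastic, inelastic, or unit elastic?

Q = 1145.300, dQ/dP = -33.
ε = (dQ/dP)(P/Q) ≈ -1.380.
|ε| = 1.38 > 1.

elastic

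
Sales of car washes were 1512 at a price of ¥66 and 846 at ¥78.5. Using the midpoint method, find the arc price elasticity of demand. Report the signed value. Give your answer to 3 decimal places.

ΔQ = 846 − 1512 = -666; ΔP = 78.5 − 66 = 12.5.
Midpoints: P̄ = 72.25, Q̄ = 1179.0.
ε = (ΔQ/ΔP)(P̄/Q̄) = (-666/12.5)(72.25/1179.0).

-3.265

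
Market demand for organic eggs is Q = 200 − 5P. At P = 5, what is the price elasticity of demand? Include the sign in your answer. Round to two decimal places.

-0.14

At P = 5, Q = 175.
dQ/dP = −5.
ε = (dQ/dP)(P/Q) = (-5)(5/175).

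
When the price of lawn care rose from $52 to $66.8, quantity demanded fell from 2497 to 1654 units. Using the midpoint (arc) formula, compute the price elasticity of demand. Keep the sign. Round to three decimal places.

ΔQ = 1654 − 2497 = -843; ΔP = 66.8 − 52 = 14.8.
Midpoints: P̄ = 59.40, Q̄ = 2075.5.
ε = (ΔQ/ΔP)(P̄/Q̄) = (-843/14.8)(59.40/2075.5).

-1.630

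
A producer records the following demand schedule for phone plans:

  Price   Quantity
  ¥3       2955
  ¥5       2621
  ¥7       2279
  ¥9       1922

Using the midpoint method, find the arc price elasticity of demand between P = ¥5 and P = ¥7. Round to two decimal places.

At P = 5, Q = 2621; at P = 7, Q = 2279.
ΔQ = -342, ΔP = 2. Midpoints: P̄ = 6.00, Q̄ = 2450.0.
ε = (ΔQ/ΔP)(P̄/Q̄) = (-342/2)(6.00/2450.0).

-0.42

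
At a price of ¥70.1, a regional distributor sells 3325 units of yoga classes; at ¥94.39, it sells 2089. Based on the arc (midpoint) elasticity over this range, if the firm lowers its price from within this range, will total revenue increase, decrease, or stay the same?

increase

Arc ε = (-1236/24.29)(82.25/2707.0) ≈ -1.546.
|ε| = 1.55 > 1, so demand is elastic. A price cut therefore raises total revenue.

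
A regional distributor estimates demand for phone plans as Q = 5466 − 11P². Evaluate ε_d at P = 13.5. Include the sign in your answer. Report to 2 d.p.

-1.16

At P = 13.5, Q = 3461.250.
dQ/dP = −22P = -297.
ε = (dQ/dP)(P/Q) = (-297)(13.5/3461.250).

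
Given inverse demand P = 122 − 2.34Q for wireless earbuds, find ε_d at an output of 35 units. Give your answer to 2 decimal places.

At Q = 35, P = 122 − 2.34(35) = 40.10.
dP/dQ = −2.34, so dQ/dP = 1/(−2.34) = -0.427.
ε = (dQ/dP)(P/Q) = (-0.427)(40.10/35).

-0.49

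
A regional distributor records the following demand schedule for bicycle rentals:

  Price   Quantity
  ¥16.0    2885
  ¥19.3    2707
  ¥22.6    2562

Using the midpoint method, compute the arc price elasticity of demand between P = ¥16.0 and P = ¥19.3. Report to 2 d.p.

At P = 16.0, Q = 2885; at P = 19.3, Q = 2707.
ΔQ = -178, ΔP = 3.3. Midpoints: P̄ = 17.65, Q̄ = 2796.0.
ε = (ΔQ/ΔP)(P̄/Q̄) = (-178/3.3)(17.65/2796.0).

-0.34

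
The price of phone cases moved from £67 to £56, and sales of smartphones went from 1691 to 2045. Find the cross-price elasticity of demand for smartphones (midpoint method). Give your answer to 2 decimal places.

-1.06

ΔQ_x = 2045 − 1691 = 354; ΔP_y = 56 − 67 = -11.
Midpoints: P̄_y = 61.50, Q̄_x = 1868.0.
ε_xy = (ΔQ_x/ΔP_y)(P̄_y/Q̄_x) = (354/-11)(61.50/1868.0).
ε_xy < 0, so the goods are complements.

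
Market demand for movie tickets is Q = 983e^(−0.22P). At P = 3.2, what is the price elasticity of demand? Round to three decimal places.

At P = 3.2, Q = 486.195.
dQ/dP = −0.22·983e^(−0.22P) = −0.22Q = -106.963.
ε = (dQ/dP)(P/Q) = (-106.963)(3.2/486.195).
|ε| < 1, so demand is inelastic at this price.

-0.704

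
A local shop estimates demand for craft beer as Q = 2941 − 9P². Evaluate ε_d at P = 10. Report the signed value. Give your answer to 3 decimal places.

-0.882

At P = 10, Q = 2041.
dQ/dP = −18P = -180.
ε = (dQ/dP)(P/Q) = (-180)(10/2041).
|ε| < 1, so demand is inelastic at this price.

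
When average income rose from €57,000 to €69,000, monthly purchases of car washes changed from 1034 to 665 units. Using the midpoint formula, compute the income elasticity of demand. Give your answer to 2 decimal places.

ΔQ = -369, ΔI = 12000. Midpoints: Ī = 63,000, Q̄ = 849.5.
ε_I = (ΔQ/ΔI)(Ī/Q̄) = (-369/12000)(63000/849.5).

-2.28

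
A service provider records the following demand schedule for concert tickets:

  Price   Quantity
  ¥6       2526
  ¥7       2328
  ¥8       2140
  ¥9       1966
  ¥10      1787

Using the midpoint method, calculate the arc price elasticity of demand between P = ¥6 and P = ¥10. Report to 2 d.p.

At P = 6, Q = 2526; at P = 10, Q = 1787.
ΔQ = -739, ΔP = 4. Midpoints: P̄ = 8.00, Q̄ = 2156.5.
ε = (ΔQ/ΔP)(P̄/Q̄) = (-739/4)(8.00/2156.5).

-0.69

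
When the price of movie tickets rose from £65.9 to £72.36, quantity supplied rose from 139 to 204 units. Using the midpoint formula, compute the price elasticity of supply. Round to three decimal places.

4.056

ΔQ = 204 − 139 = 65; ΔP = 72.36 − 65.9 = 6.46.
Midpoints: P̄ = 69.13, Q̄ = 171.5.
ε_s = (ΔQ/ΔP)(P̄/Q̄) = (65/6.46)(69.13/171.5).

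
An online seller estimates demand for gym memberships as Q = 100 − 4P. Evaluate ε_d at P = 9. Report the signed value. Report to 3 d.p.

At P = 9, Q = 64.
dQ/dP = −4.
ε = (dQ/dP)(P/Q) = (-4)(9/64).

-0.563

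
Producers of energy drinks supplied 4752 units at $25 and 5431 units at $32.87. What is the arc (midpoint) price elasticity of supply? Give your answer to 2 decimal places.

ΔQ = 5431 − 4752 = 679; ΔP = 32.87 − 25 = 7.87.
Midpoints: P̄ = 28.93, Q̄ = 5091.5.
ε_s = (ΔQ/ΔP)(P̄/Q̄) = (679/7.87)(28.93/5091.5).

0.49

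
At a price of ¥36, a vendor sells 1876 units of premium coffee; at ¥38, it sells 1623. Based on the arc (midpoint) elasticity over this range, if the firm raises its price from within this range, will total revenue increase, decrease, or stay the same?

Arc ε = (-253/2)(37.00/1749.5) ≈ -2.675.
|ε| = 2.68 > 1, so demand is elastic. A price rise therefore reduces total revenue.

decrease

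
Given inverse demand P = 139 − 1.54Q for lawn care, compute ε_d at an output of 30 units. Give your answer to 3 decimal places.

At Q = 30, P = 139 − 1.54(30) = 92.80.
dP/dQ = −1.54, so dQ/dP = 1/(−1.54) = -0.649.
ε = (dQ/dP)(P/Q) = (-0.649)(92.80/30).

-2.009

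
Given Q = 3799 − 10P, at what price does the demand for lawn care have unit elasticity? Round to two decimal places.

For linear demand Q = a − bP, ε = −bP/(a − bP). |ε| = 1 when bP = a − bP, i.e. P = a/(2b).
P = 3799/(2·10) = 3799/20 = 189.9500.

189.95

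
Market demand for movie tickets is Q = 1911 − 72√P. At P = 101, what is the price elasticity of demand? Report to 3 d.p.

At P = 101, Q = 1187.409.
dQ/dP = −72/(2√P) = -3.582.
ε = (dQ/dP)(P/Q) = (-3.582)(101/1187.409).
|ε| < 1, so demand is inelastic at this price.

-0.305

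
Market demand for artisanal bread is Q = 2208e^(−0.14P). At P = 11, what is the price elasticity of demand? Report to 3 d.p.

At P = 11, Q = 473.353.
dQ/dP = −0.14·2208e^(−0.14P) = −0.14Q = -66.269.
ε = (dQ/dP)(P/Q) = (-66.269)(11/473.353).
|ε| > 1, so demand is elastic at this price.

-1.540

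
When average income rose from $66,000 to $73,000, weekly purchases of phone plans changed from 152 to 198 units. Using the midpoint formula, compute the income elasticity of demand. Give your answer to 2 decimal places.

ΔQ = 46, ΔI = 7000. Midpoints: Ī = 69,500, Q̄ = 175.0.
ε_I = (ΔQ/ΔI)(Ī/Q̄) = (46/7000)(69500/175.0).
ε_I > 0, so the good is normal.

2.61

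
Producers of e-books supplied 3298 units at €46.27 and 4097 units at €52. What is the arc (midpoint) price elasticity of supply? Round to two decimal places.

ΔQ = 4097 − 3298 = 799; ΔP = 52 − 46.27 = 5.73.
Midpoints: P̄ = 49.14, Q̄ = 3697.5.
ε_s = (ΔQ/ΔP)(P̄/Q̄) = (799/5.73)(49.14/3697.5).

1.85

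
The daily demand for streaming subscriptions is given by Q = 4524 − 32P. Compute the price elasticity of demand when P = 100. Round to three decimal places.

At P = 100, Q = 1324.
dQ/dP = −32.
ε = (dQ/dP)(P/Q) = (-32)(100/1324).

-2.417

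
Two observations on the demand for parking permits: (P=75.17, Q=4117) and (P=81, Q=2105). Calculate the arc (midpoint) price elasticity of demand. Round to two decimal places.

ΔQ = 2105 − 4117 = -2012; ΔP = 81 − 75.17 = 5.83.
Midpoints: P̄ = 78.09, Q̄ = 3111.0.
ε = (ΔQ/ΔP)(P̄/Q̄) = (-2012/5.83)(78.09/3111.0).

-8.66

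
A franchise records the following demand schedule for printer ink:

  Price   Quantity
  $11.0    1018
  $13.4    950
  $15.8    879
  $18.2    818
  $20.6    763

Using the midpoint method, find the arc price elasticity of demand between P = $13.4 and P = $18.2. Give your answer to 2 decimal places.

At P = 13.4, Q = 950; at P = 18.2, Q = 818.
ΔQ = -132, ΔP = 4.8. Midpoints: P̄ = 15.80, Q̄ = 884.0.
ε = (ΔQ/ΔP)(P̄/Q̄) = (-132/4.8)(15.80/884.0).

-0.49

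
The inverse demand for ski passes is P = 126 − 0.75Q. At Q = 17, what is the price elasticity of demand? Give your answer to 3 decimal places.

-8.882

At Q = 17, P = 126 − 0.75(17) = 113.25.
dP/dQ = −0.75, so dQ/dP = 1/(−0.75) = -1.333.
ε = (dQ/dP)(P/Q) = (-1.333)(113.25/17).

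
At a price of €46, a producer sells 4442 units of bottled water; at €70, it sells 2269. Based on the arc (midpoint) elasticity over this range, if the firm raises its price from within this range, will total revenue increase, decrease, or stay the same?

Arc ε = (-2173/24)(58.00/3355.5) ≈ -1.565.
|ε| = 1.57 > 1, so demand is elastic. A price rise therefore reduces total revenue.

decrease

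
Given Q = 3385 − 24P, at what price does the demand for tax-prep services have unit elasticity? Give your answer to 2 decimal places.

For linear demand Q = a − bP, ε = −bP/(a − bP). |ε| = 1 when bP = a − bP, i.e. P = a/(2b).
P = 3385/(2·24) = 3385/48 = 70.5208.

70.52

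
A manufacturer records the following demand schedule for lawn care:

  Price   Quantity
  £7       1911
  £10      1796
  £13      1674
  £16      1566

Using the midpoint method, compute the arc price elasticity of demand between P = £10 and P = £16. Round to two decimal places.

-0.30

At P = 10, Q = 1796; at P = 16, Q = 1566.
ΔQ = -230, ΔP = 6. Midpoints: P̄ = 13.00, Q̄ = 1681.0.
ε = (ΔQ/ΔP)(P̄/Q̄) = (-230/6)(13.00/1681.0).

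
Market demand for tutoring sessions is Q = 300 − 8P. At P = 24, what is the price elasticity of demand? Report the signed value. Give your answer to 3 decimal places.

At P = 24, Q = 108.
dQ/dP = −8.
ε = (dQ/dP)(P/Q) = (-8)(24/108).

-1.778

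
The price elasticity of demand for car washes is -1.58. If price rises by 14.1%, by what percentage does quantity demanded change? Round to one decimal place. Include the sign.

%ΔQ ≈ ε × %ΔP = (-1.58)(14.1%) = -22.28%.

-22.3%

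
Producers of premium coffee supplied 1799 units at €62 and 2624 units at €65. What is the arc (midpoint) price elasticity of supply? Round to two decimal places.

7.90

ΔQ = 2624 − 1799 = 825; ΔP = 65 − 62 = 3.
Midpoints: P̄ = 63.50, Q̄ = 2211.5.
ε_s = (ΔQ/ΔP)(P̄/Q̄) = (825/3)(63.50/2211.5).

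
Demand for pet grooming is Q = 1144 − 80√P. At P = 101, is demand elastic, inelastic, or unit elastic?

elastic

Q = 340.010, dQ/dP = -3.980.
ε = (dQ/dP)(P/Q) ≈ -1.182.
|ε| = 1.18 > 1.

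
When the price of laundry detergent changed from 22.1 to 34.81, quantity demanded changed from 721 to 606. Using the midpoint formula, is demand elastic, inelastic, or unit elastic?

inelastic

Arc ε ≈ -0.388.
|ε| = 0.39 < 1.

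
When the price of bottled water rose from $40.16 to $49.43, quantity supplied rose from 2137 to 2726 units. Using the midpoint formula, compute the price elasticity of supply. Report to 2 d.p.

ΔQ = 2726 − 2137 = 589; ΔP = 49.43 − 40.16 = 9.27.
Midpoints: P̄ = 44.80, Q̄ = 2431.5.
ε_s = (ΔQ/ΔP)(P̄/Q̄) = (589/9.27)(44.80/2431.5).

1.17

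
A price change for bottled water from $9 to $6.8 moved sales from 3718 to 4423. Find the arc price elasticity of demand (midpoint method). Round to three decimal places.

ΔQ = 4423 − 3718 = 705; ΔP = 6.8 − 9 = -2.2.
Midpoints: P̄ = 7.90, Q̄ = 4070.5.
ε = (ΔQ/ΔP)(P̄/Q̄) = (705/-2.2)(7.90/4070.5).

-0.622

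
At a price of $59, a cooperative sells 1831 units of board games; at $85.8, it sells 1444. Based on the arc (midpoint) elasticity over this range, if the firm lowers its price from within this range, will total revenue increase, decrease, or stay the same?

Arc ε = (-387/26.8)(72.40/1637.5) ≈ -0.638.
|ε| = 0.64 < 1, so demand is inelastic. A price cut therefore reduces total revenue.

decrease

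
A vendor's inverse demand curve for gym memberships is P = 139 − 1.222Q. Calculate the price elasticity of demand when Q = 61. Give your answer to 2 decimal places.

At Q = 61, P = 139 − 1.222(61) = 64.46.
dP/dQ = −1.222, so dQ/dP = 1/(−1.222) = -0.818.
ε = (dQ/dP)(P/Q) = (-0.818)(64.46/61).

-0.86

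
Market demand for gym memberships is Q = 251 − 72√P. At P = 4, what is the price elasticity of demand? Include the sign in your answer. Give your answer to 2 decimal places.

At P = 4, Q = 107.
dQ/dP = −72/(2√P) = -18.
ε = (dQ/dP)(P/Q) = (-18)(4/107).

-0.67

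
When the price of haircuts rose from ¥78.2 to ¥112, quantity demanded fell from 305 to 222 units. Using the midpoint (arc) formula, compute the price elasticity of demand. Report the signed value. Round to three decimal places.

-0.886

ΔQ = 222 − 305 = -83; ΔP = 112 − 78.2 = 33.8.
Midpoints: P̄ = 95.10, Q̄ = 263.5.
ε = (ΔQ/ΔP)(P̄/Q̄) = (-83/33.8)(95.10/263.5).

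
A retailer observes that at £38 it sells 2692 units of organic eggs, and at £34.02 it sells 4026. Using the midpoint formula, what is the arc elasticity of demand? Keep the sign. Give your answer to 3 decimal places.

ΔQ = 4026 − 2692 = 1334; ΔP = 34.02 − 38 = -3.98.
Midpoints: P̄ = 36.01, Q̄ = 3359.0.
ε = (ΔQ/ΔP)(P̄/Q̄) = (1334/-3.98)(36.01/3359.0).

-3.593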